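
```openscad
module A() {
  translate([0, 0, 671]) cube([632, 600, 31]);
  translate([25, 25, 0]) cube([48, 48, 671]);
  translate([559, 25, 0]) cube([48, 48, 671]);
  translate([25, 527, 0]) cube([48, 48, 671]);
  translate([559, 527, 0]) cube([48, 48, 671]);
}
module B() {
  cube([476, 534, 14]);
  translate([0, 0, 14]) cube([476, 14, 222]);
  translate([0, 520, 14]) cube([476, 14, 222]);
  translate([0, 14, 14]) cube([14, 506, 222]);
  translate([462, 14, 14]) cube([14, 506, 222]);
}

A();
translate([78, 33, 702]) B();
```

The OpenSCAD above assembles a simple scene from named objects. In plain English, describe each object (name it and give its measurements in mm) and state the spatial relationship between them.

A is a table: top 632 mm (x) × 600 mm (y), 31 mm thick, upper face at z = 702 mm, on four 48×48 mm square legs, each inset 25 mm from the nearest pair of top edges, running from z = 0 to the bottom of the top.

B is an open storage box with external size 476×534×236 mm and wall thickness 14 mm (the base is also 14 mm thick). The base covers the whole footprint; the four walls stand on the base, with the y-facing walls full-width and the x-facing walls fitting between their inner faces.

The open box is on top of the table, centred.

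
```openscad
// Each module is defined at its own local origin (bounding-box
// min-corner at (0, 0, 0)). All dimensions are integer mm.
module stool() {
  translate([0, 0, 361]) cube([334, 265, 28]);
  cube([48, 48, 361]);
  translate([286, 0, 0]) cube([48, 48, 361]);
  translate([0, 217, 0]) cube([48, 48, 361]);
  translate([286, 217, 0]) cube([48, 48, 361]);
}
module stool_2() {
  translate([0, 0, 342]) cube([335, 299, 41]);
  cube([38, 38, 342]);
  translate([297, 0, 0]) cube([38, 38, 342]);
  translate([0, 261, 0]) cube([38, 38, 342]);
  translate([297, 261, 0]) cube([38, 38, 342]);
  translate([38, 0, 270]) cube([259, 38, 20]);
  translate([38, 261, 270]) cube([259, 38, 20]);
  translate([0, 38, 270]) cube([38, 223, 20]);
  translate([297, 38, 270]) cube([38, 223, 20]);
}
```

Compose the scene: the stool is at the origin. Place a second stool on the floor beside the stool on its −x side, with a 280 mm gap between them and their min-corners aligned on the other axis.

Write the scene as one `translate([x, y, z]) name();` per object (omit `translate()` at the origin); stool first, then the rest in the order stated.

stool();
translate([-615, 0, 0]) stool_2();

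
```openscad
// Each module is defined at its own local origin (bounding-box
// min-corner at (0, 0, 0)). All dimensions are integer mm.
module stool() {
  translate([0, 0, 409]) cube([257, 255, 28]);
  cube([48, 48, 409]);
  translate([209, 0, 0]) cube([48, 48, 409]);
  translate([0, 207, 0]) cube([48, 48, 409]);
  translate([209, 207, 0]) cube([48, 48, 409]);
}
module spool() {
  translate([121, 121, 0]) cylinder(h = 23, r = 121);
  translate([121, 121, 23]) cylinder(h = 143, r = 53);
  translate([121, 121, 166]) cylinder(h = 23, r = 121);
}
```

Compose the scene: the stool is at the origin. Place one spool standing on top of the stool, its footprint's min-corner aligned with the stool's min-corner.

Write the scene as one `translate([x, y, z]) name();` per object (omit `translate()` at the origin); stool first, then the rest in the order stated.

stool();
translate([0, 0, 437]) spool();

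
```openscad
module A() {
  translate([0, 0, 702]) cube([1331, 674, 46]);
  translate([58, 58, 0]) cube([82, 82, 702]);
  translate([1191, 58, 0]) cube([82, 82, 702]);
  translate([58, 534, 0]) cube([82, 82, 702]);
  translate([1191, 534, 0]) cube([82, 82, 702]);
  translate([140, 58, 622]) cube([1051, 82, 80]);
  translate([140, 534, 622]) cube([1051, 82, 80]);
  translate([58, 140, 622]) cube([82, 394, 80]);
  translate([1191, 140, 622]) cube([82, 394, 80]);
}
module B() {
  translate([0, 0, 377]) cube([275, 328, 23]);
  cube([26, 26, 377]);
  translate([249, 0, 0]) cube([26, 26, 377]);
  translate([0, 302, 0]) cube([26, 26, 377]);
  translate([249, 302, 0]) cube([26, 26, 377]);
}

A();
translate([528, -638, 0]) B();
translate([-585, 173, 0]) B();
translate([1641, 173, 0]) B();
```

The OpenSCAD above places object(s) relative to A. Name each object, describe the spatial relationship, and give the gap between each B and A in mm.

A is a table. B is a stool. Three stools sit around the table at the −y, −x, +x sides. The gap between each stool and the table is 310 mm.

Each stool's nearest face is 310 mm from the table's bounding box.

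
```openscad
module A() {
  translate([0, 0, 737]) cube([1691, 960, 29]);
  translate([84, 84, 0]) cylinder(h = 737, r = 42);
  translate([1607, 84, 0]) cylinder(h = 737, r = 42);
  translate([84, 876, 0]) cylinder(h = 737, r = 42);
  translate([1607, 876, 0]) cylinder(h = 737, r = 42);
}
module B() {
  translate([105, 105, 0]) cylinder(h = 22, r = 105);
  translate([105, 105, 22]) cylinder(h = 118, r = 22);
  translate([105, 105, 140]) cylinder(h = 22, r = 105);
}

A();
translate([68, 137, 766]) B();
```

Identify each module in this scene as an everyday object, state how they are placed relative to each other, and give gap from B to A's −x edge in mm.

A is a table. B is a spool. The spool is on top of the table. The gap from the spool to the table's −x edge is 68 mm.

The spool's min-x is at 68; the table's min-x is 0; gap = 68 mm.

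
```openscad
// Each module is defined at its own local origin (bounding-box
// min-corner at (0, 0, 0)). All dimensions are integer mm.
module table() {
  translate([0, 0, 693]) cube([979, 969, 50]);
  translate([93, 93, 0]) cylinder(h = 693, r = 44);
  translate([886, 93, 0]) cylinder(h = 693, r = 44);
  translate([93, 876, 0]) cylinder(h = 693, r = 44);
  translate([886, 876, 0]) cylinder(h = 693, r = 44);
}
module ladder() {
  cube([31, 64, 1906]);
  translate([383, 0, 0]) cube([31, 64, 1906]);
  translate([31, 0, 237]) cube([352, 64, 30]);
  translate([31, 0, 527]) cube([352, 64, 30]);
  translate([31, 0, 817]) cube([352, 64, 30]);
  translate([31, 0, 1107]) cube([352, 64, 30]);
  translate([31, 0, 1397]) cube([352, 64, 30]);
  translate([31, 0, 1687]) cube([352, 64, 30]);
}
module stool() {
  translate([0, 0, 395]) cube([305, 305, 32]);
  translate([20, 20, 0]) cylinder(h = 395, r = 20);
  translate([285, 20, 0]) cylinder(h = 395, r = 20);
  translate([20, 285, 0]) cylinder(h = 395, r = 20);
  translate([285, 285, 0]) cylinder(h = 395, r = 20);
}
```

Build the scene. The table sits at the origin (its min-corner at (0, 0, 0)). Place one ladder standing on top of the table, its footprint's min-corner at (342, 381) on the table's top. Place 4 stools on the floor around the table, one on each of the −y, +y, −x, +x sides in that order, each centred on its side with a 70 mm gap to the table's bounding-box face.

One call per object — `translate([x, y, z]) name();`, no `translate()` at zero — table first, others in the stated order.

table();
translate([342, 381, 743]) ladder();
translate([337, -375, 0]) stool();
translate([337, 1039, 0]) stool();
translate([-375, 332, 0]) stool();
translate([1049, 332, 0]) stool();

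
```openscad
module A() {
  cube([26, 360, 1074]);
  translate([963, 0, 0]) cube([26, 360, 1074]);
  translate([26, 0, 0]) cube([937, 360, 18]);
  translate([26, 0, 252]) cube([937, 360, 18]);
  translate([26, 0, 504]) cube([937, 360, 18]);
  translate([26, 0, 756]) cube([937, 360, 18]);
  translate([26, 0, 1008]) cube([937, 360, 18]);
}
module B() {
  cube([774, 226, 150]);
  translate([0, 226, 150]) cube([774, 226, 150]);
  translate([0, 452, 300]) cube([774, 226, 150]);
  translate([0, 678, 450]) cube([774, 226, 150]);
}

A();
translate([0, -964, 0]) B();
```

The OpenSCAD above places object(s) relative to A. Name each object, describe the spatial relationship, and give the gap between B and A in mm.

The staircase's nearest face is 60 mm from the bookshelf's −y face.

A is a bookshelf. B is a staircase. The staircase is on the floor beside the bookshelf on its −y side. The gap between the staircase and the bookshelf is 60 mm.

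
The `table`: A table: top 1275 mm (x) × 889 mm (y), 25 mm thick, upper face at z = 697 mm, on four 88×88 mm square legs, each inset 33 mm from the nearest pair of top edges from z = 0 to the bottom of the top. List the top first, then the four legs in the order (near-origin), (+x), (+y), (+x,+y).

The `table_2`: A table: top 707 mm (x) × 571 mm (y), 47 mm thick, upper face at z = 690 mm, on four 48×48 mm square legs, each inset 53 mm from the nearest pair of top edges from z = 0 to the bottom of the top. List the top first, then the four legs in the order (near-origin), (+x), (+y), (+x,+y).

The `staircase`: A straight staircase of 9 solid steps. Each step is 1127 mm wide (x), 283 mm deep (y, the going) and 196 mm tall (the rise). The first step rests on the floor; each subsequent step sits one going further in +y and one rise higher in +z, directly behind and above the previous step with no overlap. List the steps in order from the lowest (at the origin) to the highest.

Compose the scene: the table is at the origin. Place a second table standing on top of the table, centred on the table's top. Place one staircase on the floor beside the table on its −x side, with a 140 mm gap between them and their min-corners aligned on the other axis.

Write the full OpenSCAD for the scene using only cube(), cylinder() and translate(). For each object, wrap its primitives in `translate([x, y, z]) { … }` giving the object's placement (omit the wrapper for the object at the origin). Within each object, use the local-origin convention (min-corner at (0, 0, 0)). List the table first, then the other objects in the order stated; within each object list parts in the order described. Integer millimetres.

translate([0, 0, 672]) cube([1275, 889, 25]);
translate([33, 33, 0]) cube([88, 88, 672]);
translate([1154, 33, 0]) cube([88, 88, 672]);
translate([33, 768, 0]) cube([88, 88, 672]);
translate([1154, 768, 0]) cube([88, 88, 672]);
translate([284, 159, 697]) {
  translate([0, 0, 643]) cube([707, 571, 47]);
  translate([53, 53, 0]) cube([48, 48, 643]);
  translate([606, 53, 0]) cube([48, 48, 643]);
  translate([53, 470, 0]) cube([48, 48, 643]);
  translate([606, 470, 0]) cube([48, 48, 643]);
}
translate([-1267, 0, 0]) {
  cube([1127, 283, 196]);
  translate([0, 283, 196]) cube([1127, 283, 196]);
  translate([0, 566, 392]) cube([1127, 283, 196]);
  translate([0, 849, 588]) cube([1127, 283, 196]);
  translate([0, 1132, 784]) cube([1127, 283, 196]);
  translate([0, 1415, 980]) cube([1127, 283, 196]);
  translate([0, 1698, 1176]) cube([1127, 283, 196]);
  translate([0, 1981, 1372]) cube([1127, 283, 196]);
  translate([0, 2264, 1568]) cube([1127, 283, 196]);
}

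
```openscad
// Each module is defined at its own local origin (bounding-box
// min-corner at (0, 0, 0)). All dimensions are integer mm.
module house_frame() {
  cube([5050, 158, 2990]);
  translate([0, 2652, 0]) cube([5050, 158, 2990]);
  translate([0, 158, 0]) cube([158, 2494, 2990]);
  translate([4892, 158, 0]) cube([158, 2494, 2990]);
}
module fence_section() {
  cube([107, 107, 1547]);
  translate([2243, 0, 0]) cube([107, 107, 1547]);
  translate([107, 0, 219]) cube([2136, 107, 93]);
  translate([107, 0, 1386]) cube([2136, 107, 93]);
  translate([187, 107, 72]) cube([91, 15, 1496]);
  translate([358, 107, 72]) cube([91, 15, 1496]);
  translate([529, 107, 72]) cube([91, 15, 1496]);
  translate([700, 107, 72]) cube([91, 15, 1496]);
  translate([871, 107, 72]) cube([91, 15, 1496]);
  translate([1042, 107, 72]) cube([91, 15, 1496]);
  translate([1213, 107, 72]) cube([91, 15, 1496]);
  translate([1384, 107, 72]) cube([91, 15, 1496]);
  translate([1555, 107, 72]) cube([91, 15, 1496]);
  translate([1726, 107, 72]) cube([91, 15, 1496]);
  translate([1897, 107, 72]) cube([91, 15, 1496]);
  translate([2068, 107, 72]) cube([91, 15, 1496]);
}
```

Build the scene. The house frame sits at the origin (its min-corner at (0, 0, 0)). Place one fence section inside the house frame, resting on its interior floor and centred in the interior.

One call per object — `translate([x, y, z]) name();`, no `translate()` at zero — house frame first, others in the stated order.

house_frame();
translate([1350, 1344, 0]) fence_section();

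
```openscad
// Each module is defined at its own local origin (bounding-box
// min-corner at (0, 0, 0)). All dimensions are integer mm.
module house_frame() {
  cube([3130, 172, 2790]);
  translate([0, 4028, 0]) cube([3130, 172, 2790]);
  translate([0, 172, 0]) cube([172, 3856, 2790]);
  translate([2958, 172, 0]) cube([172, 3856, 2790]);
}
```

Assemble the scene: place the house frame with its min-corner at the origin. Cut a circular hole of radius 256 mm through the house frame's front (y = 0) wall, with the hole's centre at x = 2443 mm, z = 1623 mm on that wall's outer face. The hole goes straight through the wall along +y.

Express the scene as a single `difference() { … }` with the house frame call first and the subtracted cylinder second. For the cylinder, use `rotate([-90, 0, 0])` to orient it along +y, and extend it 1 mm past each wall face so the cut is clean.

difference() {
  house_frame();
  translate([2443, -1, 1623]) rotate([-90, 0, 0]) cylinder(h = 174, r = 256);
}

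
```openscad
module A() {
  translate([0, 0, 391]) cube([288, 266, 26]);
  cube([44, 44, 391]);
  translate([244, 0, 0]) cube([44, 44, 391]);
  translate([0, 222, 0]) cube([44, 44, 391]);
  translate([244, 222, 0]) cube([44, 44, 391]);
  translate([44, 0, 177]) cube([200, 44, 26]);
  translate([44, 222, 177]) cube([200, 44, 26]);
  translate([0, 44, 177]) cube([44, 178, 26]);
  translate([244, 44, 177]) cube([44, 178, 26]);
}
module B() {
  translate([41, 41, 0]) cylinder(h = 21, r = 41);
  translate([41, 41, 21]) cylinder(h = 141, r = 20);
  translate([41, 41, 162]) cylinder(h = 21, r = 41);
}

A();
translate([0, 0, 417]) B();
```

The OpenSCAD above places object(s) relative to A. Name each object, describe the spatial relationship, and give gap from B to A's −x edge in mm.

The spool's min-x is at 0; the stool's min-x is 0; gap = 0 mm.

A is a stool. B is a spool. The spool is on top of the stool. The gap from the spool to the stool's −x edge is 0 mm.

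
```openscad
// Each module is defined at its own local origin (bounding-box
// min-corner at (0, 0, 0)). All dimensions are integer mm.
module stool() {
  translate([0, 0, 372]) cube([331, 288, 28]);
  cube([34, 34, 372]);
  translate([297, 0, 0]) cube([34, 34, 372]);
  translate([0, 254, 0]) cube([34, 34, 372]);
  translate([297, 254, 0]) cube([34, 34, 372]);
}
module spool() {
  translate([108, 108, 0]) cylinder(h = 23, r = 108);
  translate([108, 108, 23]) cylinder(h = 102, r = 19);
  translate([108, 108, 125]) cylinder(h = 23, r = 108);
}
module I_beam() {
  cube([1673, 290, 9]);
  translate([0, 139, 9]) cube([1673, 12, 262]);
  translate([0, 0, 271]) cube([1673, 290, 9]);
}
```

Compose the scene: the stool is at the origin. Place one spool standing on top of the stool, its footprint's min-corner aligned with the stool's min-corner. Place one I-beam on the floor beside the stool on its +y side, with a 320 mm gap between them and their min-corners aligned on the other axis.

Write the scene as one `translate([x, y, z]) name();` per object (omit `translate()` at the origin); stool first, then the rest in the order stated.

stool();
translate([0, 0, 400]) spool();
translate([0, 608, 0]) I_beam();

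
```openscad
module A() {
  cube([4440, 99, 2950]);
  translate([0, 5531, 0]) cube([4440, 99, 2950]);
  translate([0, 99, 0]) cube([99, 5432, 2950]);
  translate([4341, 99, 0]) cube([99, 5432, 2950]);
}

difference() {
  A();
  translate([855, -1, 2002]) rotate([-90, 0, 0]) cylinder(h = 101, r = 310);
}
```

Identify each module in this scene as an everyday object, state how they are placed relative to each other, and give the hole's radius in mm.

The subtracted cylinder has r = 310 mm.

A is a house frame. The house frame has a circular hole through its front wall. The hole's radius is 310 mm.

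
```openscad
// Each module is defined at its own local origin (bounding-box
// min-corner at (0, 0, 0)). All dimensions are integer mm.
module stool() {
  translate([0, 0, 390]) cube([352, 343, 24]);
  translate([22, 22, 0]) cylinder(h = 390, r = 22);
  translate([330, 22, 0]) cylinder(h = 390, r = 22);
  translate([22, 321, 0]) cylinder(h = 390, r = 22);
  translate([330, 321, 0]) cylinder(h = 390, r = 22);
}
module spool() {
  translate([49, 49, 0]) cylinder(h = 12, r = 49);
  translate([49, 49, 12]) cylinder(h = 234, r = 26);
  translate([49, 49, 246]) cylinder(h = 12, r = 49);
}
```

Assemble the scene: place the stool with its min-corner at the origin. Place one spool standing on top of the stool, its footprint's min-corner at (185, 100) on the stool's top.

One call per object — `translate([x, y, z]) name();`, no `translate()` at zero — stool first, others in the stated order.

stool();
translate([185, 100, 414]) spool();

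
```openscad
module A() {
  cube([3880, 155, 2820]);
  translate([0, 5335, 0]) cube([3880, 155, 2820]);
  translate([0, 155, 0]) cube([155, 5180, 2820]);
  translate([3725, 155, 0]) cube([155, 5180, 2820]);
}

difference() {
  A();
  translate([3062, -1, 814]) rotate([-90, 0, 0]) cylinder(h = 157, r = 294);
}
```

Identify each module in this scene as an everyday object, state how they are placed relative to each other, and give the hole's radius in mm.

A is a house frame. The house frame has a circular hole through its front wall. The hole's radius is 294 mm.

The subtracted cylinder has r = 294 mm.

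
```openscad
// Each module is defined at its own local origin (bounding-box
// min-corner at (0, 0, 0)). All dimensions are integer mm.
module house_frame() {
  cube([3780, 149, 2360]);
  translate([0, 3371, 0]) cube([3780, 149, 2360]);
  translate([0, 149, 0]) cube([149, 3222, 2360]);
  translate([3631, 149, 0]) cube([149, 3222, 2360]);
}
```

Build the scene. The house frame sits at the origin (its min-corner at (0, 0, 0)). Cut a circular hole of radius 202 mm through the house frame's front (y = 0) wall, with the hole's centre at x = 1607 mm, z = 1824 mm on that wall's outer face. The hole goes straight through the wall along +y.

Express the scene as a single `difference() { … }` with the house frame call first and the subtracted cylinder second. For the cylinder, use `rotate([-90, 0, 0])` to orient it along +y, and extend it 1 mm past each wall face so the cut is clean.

difference() {
  house_frame();
  translate([1607, -1, 1824]) rotate([-90, 0, 0]) cylinder(h = 151, r = 202);
}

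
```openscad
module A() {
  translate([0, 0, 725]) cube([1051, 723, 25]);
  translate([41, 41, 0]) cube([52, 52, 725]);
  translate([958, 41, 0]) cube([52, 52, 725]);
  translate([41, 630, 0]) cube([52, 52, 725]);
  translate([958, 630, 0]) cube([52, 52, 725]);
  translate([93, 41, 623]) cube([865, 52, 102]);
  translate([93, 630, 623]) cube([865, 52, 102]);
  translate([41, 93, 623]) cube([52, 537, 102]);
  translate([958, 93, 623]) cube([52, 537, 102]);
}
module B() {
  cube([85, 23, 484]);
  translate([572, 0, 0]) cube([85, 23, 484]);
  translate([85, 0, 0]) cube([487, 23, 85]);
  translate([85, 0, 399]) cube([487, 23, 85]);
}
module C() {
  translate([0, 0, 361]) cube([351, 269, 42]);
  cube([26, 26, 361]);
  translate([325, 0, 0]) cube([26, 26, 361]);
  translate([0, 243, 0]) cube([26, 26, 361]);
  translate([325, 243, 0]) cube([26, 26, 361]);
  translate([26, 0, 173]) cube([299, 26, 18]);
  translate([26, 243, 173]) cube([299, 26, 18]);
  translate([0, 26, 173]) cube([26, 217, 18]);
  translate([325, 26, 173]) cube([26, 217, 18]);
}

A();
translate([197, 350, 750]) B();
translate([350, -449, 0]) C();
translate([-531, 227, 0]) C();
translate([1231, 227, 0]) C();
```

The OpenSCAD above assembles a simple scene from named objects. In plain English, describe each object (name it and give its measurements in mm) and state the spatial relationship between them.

A is a table with a 1051×723 mm rectangular top, 25 mm thick, top surface at z = 750 mm, supported by four 52×52 mm square legs, each inset 41 mm from the nearest pair of top edges, running from the floor. Four apron rails, 52 mm thick and 102 mm tall, run between adjacent legs with their top edges flush with the underside of the top and their outer faces flush with the legs' outer faces.

B is a picture frame with a 487×314 mm rectangular opening (x by z) and a uniform 85 mm border on every side. Frame depth is 23 mm along y. It is built from two vertical stiles running the full outside height and two horizontal rails spanning the gap between the stiles.

C is a simple wooden stool: a rectangular seat 351 mm (x) by 269 mm (y), 42 mm thick, top face at z = 403 mm, on four square legs, each 26×26 mm in cross-section. The legs rest on z = 0, each flush with a corner of the seat. Four stretchers, 26 mm wide and 18 mm tall, connect adjacent legs with their undersides at z = 173 mm, each running between the inner faces of the legs it joins and aligned with the legs' outer faces on the other axis.

The picture frame is on top of the table, centred. Three stools sit around the table at the −y, −x, +x sides.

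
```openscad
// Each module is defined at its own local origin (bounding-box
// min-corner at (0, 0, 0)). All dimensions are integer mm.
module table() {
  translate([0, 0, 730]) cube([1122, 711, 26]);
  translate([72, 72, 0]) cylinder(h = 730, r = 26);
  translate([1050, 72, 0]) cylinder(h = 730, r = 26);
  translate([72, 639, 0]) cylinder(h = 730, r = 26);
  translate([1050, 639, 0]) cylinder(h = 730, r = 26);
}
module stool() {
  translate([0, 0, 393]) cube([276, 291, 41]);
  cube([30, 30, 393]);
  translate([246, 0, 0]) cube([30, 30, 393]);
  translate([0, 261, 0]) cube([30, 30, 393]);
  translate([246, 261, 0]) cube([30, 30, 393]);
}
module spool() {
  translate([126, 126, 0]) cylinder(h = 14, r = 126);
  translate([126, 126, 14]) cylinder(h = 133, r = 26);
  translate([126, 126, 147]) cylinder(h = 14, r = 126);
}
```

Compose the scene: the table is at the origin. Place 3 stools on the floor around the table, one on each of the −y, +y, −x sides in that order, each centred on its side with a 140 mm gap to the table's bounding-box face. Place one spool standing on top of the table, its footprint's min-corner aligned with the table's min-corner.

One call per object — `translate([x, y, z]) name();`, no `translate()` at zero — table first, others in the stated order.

table();
translate([423, -431, 0]) stool();
translate([423, 851, 0]) stool();
translate([-416, 210, 0]) stool();
translate([0, 0, 756]) spool();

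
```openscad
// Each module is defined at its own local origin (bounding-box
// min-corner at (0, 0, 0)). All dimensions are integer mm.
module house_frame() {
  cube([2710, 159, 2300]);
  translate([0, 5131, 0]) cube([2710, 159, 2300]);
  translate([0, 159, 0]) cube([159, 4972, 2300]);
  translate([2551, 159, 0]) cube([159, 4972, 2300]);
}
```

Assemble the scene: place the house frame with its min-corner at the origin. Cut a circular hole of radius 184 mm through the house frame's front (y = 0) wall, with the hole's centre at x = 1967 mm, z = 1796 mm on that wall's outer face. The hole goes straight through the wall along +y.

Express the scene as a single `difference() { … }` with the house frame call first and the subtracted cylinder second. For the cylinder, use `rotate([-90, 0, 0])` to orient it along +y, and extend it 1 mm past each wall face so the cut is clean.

difference() {
  house_frame();
  translate([1967, -1, 1796]) rotate([-90, 0, 0]) cylinder(h = 161, r = 184);
}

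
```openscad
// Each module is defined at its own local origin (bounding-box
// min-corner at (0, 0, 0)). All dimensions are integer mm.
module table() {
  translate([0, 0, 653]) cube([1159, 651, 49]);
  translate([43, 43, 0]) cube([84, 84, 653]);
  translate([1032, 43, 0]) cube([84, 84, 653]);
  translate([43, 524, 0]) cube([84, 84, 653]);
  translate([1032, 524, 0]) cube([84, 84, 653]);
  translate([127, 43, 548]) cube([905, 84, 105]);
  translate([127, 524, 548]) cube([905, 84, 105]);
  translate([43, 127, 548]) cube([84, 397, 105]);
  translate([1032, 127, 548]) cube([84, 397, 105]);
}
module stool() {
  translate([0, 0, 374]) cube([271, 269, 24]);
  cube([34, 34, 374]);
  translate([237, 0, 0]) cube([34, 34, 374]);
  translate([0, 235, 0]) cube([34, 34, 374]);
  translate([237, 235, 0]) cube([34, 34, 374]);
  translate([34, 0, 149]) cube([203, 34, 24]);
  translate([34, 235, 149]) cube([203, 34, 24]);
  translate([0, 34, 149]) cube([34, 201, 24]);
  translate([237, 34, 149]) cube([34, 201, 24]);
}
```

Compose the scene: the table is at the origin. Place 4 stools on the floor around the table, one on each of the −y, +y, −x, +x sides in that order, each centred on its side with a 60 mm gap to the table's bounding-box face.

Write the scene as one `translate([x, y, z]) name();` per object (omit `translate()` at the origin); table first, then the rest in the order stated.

table();
translate([444, -329, 0]) stool();
translate([444, 711, 0]) stool();
translate([-331, 191, 0]) stool();
translate([1219, 191, 0]) stool();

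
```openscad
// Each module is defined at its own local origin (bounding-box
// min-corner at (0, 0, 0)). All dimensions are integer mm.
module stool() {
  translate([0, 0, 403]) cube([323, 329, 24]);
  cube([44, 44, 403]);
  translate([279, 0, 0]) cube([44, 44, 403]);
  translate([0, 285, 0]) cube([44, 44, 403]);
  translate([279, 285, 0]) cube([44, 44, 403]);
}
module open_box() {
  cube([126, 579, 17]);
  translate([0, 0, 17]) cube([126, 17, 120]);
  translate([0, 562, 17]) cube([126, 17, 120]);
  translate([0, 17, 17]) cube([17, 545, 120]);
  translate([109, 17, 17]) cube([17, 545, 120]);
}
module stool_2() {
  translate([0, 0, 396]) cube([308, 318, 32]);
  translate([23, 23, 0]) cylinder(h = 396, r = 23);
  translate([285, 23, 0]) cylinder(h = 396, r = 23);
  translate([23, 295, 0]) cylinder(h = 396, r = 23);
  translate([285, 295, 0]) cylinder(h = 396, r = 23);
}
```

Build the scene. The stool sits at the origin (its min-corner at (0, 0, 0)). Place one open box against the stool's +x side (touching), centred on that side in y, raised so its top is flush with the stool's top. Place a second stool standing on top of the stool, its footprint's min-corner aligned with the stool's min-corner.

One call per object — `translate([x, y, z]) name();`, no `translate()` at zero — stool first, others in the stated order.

stool();
translate([323, -125, 290]) open_box();
translate([0, 0, 427]) stool_2();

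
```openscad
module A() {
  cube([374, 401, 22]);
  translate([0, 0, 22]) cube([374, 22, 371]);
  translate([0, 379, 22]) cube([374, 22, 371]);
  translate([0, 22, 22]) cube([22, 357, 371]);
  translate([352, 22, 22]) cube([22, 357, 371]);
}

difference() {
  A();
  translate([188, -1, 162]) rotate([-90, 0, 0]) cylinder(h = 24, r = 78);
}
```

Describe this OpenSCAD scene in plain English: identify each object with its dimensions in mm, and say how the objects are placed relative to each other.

A is an open storage box with external size 374×401×393 mm and wall thickness 22 mm (the base is also 22 mm thick). The base covers the whole footprint; the four walls stand on the base, with the y-facing walls full-width and the x-facing walls fitting between their inner faces.

The open box has a circular hole of radius 78 mm through its front wall, centred at (x = 188, z = 162).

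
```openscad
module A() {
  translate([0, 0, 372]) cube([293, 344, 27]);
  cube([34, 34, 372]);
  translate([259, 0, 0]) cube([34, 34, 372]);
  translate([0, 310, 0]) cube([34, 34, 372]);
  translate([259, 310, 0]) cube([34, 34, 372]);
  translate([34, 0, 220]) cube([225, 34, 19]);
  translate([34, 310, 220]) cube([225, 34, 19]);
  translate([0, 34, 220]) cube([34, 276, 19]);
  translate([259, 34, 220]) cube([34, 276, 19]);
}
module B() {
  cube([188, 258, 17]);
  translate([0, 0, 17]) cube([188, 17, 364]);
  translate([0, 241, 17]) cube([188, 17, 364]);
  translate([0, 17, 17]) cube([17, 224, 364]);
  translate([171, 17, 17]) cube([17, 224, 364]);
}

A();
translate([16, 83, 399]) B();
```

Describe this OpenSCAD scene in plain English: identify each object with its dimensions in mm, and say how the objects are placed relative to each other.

A is a four-legged stool. The seat is a 293×344×27 mm slab whose top surface is at z = 399 mm; four square legs, each 34×34 mm in cross-section, run from the floor (z = 0) to the underside of the seat, each flush with a corner of the seat. Four stretchers, 34 mm wide and 19 mm tall, connect adjacent legs with their undersides at z = 220 mm, each running between the inner faces of the legs it joins and aligned with the legs' outer faces on the other axis.

B is an open-topped rectangular box: outside dimensions 188×258×381 mm, with a uniform wall and base thickness of 17 mm. The base is a full 188×258 slab on the floor; four walls sit on top of the base. The front and back walls (the −y and +y sides) span the full width; the two side walls fit between them.

The open box is on top of the stool.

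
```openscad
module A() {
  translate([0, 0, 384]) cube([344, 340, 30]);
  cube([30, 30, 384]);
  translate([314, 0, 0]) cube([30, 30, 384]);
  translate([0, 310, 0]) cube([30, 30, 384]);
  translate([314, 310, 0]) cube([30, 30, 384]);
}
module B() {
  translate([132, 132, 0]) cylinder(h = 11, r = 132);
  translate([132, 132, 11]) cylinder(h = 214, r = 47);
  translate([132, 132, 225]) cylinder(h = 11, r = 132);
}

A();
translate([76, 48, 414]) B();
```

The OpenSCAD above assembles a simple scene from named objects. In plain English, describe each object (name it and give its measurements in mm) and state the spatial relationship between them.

A is a four-legged stool. The seat is a 344×340×30 mm slab whose top surface is at z = 414 mm; four square legs, each 30×30 mm in cross-section, run from the floor (z = 0) to the underside of the seat, each flush with a corner of the seat.

B is a spool: two coaxial disc flanges of radius 132 mm and thickness 11 mm, joined by a core cylinder of radius 47 mm and height 214 mm. The lower flange rests on z = 0 and the three cylinders share a vertical axis.

The spool is on top of the stool.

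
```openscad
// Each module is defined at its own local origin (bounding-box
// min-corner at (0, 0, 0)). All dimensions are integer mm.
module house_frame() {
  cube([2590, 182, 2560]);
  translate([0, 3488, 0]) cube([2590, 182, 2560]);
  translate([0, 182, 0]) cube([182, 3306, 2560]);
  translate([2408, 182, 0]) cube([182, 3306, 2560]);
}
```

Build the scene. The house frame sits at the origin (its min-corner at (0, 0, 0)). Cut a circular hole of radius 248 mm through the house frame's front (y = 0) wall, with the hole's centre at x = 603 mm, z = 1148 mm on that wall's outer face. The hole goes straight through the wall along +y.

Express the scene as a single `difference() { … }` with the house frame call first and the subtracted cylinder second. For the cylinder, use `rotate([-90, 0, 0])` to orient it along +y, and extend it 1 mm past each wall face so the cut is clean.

difference() {
  house_frame();
  translate([603, -1, 1148]) rotate([-90, 0, 0]) cylinder(h = 184, r = 248);
}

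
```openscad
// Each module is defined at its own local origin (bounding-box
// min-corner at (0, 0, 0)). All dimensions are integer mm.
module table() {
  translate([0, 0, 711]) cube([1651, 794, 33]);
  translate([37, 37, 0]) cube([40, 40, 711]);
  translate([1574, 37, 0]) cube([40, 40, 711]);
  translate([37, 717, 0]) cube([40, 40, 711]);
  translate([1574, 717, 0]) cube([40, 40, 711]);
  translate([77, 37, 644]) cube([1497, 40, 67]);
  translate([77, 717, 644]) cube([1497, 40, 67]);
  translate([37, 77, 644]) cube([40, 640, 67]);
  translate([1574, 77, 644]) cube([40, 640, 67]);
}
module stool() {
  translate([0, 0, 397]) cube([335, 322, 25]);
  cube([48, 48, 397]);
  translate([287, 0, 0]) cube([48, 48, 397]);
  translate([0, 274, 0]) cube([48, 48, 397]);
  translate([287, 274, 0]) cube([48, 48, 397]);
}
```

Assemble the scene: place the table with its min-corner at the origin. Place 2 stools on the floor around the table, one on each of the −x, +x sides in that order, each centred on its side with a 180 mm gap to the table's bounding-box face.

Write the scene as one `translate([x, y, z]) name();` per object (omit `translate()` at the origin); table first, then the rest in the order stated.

table();
translate([-515, 236, 0]) stool();
translate([1831, 236, 0]) stool();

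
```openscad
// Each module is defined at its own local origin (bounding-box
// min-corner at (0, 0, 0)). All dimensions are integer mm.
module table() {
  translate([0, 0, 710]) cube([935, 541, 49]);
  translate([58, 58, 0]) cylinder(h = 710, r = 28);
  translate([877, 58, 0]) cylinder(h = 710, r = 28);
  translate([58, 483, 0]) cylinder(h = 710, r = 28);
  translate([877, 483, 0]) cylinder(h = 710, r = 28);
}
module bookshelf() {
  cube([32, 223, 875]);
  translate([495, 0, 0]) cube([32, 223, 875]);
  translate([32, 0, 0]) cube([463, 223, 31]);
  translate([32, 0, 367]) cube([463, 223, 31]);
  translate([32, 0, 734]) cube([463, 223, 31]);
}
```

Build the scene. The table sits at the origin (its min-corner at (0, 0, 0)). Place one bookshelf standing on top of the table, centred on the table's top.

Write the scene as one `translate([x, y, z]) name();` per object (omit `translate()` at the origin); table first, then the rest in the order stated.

table();
translate([204, 159, 759]) bookshelf();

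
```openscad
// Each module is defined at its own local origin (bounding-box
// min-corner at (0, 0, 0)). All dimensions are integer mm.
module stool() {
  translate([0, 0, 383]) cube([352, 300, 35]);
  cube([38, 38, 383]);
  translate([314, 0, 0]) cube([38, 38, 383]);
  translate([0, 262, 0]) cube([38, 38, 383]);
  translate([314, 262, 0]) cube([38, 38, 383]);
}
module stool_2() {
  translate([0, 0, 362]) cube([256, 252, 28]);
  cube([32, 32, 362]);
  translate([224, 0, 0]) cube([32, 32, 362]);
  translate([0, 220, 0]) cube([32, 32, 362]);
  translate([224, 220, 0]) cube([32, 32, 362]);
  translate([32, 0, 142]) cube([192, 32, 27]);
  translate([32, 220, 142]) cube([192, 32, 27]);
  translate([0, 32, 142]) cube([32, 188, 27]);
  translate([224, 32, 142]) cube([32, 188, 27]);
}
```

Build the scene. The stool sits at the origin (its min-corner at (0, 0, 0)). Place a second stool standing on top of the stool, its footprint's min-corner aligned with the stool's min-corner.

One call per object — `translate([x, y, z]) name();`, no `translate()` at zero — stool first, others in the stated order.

stool();
translate([0, 0, 418]) stool_2();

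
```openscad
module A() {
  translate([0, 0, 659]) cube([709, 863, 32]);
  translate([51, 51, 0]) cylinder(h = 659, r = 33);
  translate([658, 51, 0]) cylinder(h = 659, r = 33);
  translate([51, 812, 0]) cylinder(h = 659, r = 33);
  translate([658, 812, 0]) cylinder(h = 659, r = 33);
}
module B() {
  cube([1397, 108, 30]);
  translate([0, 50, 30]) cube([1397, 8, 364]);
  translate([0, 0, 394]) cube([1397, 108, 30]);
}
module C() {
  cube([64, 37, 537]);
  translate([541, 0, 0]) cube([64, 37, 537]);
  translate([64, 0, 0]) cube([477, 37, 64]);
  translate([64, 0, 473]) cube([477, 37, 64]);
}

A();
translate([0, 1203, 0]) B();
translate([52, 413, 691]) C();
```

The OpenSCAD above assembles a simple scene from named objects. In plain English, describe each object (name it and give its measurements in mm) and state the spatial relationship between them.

A is a table with a 709×863 mm rectangular top, 32 mm thick, top surface at z = 691 mm, supported by four round legs of 66 mm diameter, each leg's bounding box inset 18 mm from the nearest pair of top edges, running from the floor.

B is an I-beam lying along x, 1397 mm long. Overall section height 424 mm. Two flanges 108 mm wide (y) and 30 mm thick, one on the floor and one at the top; a web 8 mm thick runs between them, centred on the flange width.

C is a rectangular picture frame lying in the x–z plane (depth along y). The opening is 477 mm wide (x) by 409 mm tall (z), surrounded by a border 64 mm wide on all four sides. The frame is 37 mm deep and is made of two full-height vertical stiles with two horizontal rails fitted between them.

The I-beam is on the floor beside the table on its +y side. The picture frame is on top of the table, centred.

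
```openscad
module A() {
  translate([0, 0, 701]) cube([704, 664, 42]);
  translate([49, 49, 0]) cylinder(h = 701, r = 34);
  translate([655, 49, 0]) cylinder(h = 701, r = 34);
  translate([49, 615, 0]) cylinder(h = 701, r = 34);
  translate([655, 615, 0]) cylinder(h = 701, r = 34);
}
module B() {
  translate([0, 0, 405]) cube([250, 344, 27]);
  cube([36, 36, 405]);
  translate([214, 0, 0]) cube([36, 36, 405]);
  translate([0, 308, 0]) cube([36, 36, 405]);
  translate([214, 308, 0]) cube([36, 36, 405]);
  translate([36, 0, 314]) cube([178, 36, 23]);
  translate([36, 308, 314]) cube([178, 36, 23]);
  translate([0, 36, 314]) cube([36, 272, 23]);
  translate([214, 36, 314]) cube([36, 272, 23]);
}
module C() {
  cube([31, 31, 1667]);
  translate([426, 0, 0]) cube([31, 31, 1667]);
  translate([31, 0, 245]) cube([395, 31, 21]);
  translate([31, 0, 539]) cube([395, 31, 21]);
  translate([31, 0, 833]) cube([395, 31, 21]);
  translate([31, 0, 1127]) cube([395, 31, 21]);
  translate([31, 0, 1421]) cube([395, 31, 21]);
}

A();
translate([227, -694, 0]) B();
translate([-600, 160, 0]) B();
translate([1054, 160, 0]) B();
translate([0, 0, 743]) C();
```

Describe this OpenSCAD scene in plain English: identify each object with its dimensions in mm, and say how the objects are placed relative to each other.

A is a table with a 704×664 mm rectangular top, 42 mm thick, top surface at z = 743 mm, supported by four round legs of 68 mm diameter, each leg's bounding box inset 15 mm from the nearest pair of top edges, running from the floor.

B is a four-legged stool. The seat is 250×344 mm, 27 mm thick, top at z = 432 mm. It stands on four square legs, each 36×36 mm in cross-section, from z = 0 to the seat underside, each flush with a corner of the seat. Four stretchers, 36 mm wide and 23 mm tall, connect adjacent legs with their undersides at z = 314 mm, each running between the inner faces of the legs it joins and aligned with the legs' outer faces on the other axis.

C is a wooden ladder with two side rails of 31×31 mm section and 1667 mm height, set 457 mm apart overall. Between them run 5 rectangular rungs (31 mm deep, 21 mm thick), front faces flush with the rails' −y face. The bottom of the first rung is 245 mm above the floor and each subsequent rung is 294 mm higher than the one below.

Three stools sit around the table at the −y, −x, +x sides. The ladder is on top of the table.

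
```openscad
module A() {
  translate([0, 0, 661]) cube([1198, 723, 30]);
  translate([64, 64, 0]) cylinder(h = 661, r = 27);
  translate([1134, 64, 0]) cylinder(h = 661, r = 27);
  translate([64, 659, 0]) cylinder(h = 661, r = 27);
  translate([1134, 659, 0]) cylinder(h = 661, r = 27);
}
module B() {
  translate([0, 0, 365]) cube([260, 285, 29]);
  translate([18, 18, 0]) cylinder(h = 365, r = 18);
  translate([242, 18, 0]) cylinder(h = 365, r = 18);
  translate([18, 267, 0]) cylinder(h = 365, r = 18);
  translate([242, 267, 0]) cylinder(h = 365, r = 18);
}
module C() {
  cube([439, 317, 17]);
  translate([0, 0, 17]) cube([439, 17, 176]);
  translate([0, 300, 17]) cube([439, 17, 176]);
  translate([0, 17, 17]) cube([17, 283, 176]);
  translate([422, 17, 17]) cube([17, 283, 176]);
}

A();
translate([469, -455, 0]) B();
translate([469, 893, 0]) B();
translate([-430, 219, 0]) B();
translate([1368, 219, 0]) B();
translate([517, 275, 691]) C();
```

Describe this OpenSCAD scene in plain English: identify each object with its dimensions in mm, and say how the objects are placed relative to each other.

A is a rectangular dining table. The top is 1198×723×30 mm with its upper surface at z = 691 mm. It stands on four round legs of 54 mm diameter, each leg's bounding box inset 37 mm from the nearest pair of top edges, running from the floor to the underside of the top.

B is a four-legged stool. The seat is a 260×285×29 mm slab whose top surface is at z = 394 mm; four round legs, each 36 mm in diameter, run from the floor (z = 0) to the underside of the seat, each leg's axis is inset half a diameter from the nearest pair of seat edges (so the leg's bounding box is flush with the corner).

C is an open-topped rectangular box: outside dimensions 439×317×193 mm, with a uniform wall and base thickness of 17 mm. The base is a full 439×317 slab on the floor; four walls sit on top of the base. The front and back walls (the −y and +y sides) span the full width; the two side walls fit between them.

Four stools sit around the table at the −y, +y, −x, +x sides. The open box is on top of the table.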